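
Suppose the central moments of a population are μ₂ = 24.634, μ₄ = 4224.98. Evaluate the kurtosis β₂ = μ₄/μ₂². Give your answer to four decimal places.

6.9623

μ₂² = 24.634² = 606.83396
μ₄/μ₂² = 4224.98 / 606.83396 = 6.96233
β₂ ≈ 6.9623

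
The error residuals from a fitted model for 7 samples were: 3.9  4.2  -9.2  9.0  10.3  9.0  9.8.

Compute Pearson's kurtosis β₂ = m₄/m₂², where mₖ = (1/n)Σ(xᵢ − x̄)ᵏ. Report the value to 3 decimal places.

x̄ = 5.2857
Σ(xᵢ − x̄)² = 286.0486 ⇒ m₂ = 40.86408
Σ(xᵢ − x̄)⁴ = 45464.3121 ⇒ m₄ = 6494.90173
m₂² = 1669.87317
β₂ = m₄/m₂² = 6494.90173 / 1669.87317 ≈ 3.889

3.889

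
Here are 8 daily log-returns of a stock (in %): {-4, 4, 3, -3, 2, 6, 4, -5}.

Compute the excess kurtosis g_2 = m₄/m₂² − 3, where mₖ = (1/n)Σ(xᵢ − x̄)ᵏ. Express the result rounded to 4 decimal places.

x̄ = 0.8750
Σ(xᵢ − x̄)² = 124.8750 ⇒ m₂ = 15.60938
Σ(xᵢ − x̄)⁴ = 2884.2129 ⇒ m₄ = 360.52661
m₂² = 243.65259
g_2 = m₄/m₂² − 3 = 1.47967 − 3 ≈ -1.5203

-1.5203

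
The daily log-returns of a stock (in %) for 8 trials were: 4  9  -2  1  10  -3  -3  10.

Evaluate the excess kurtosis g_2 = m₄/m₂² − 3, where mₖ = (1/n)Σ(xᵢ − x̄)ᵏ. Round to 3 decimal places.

-1.690

x̄ = 3.2500
Σ(xᵢ − x̄)² = 235.5000 ⇒ m₂ = 29.43750
Σ(xᵢ − x̄)⁴ = 9082.4063 ⇒ m₄ = 1135.30078
m₂² = 866.56641
g_2 = m₄/m₂² − 3 = 1.31011 − 3 ≈ -1.690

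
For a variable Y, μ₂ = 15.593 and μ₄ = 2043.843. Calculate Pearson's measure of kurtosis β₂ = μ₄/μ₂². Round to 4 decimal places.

8.4060

μ₂² = 15.593² = 243.14165
μ₄/μ₂² = 2043.843 / 243.14165 = 8.40598
β₂ ≈ 8.4060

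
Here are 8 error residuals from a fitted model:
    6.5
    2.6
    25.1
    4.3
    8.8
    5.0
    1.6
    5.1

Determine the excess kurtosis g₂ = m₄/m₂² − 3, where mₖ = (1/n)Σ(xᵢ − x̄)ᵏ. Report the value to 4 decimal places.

2.1947

x̄ = 7.3750
Σ(xᵢ − x̄)² = 393.3950 ⇒ m₂ = 49.17438
Σ(xᵢ − x̄)⁴ = 100491.1782 ⇒ m₄ = 12561.39728
m₂² = 2418.11916
g₂ = m₄/m₂² − 3 = 5.19470 − 3 ≈ 2.1947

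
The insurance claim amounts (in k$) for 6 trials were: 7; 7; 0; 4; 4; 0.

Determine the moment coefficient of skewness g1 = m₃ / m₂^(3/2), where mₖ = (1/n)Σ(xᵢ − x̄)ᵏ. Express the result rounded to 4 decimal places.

x̄ = (7 + 7 + 0 + 4 + 4 + 0) / 6 = 3.6667
deviations (xᵢ − x̄): 3.3333, 3.3333, -3.6667, 0.3333, 0.3333, -3.6667
Σ(xᵢ − x̄)² = 49.3333 ⇒ m₂ = 49.3333/6 = 8.22222
Σ(xᵢ − x̄)³ = -24.4444 ⇒ m₃ = -24.4444/6 = -4.07407
m₂^(3/2) = 8.22222^(1.5) = 23.57674
g1 = m₃ / m₂^(3/2) = -4.07407 / 23.57674 ≈ -0.1728

-0.1728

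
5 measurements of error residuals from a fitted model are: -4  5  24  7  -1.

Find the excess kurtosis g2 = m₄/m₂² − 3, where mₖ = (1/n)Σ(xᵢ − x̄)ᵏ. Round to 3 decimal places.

x̄ = 6.2000
Σ(xᵢ − x̄)² = 474.8000 ⇒ m₂ = 94.96000
Σ(xᵢ − x̄)⁴ = 113901.7760 ⇒ m₄ = 22780.35520
m₂² = 9017.40160
g2 = m₄/m₂² − 3 = 2.52627 − 3 ≈ -0.474

-0.474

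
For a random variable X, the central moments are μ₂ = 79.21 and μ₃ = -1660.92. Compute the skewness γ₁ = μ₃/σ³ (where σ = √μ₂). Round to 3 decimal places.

-2.356

σ = √μ₂ = √79.21 = 8.90000
σ³ = μ₂^(3/2) = 704.96900
γ₁ = μ₃/σ³ = -1660.92 / 704.96900 ≈ -2.356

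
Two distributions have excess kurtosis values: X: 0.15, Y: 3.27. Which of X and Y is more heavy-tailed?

Higher excess kurtosis ⇒ heavier tails relative to the normal distribution.
0.15 vs 3.27: the larger is 3.27, so Y has heavier tails.

Y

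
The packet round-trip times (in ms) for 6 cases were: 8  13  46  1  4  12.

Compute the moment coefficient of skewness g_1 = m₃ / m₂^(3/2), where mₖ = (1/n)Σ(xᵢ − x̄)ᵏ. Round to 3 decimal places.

1.475

x̄ = (8 + 13 + 46 + 1 + 4 + 12) / 6 = 14.0000
deviations (xᵢ − x̄): -6.0000, -1.0000, 32.0000, -13.0000, -10.0000, -2.0000
Σ(xᵢ − x̄)² = 1334.0000 ⇒ m₂ = 1334.0000/6 = 222.33333
Σ(xᵢ − x̄)³ = 29346.0000 ⇒ m₃ = 29346.0000/6 = 4891.00000
m₂^(3/2) = 222.33333^(1.5) = 3315.17813
g_1 = m₃ / m₂^(3/2) = 4891.00000 / 3315.17813 ≈ 1.475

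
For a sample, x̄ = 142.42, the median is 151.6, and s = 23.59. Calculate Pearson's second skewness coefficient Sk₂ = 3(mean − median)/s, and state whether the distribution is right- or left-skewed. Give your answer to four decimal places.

Sk₂ = 3(142.42 − 151.6) / 23.59 = 3 × -9.1800 / 23.59
    = -27.5400 / 23.59 ≈ -1.1674
Sk₂ < 0 ⇒ mean < median ⇒ left-skewed (negative skew).

-1.1674, left-skewed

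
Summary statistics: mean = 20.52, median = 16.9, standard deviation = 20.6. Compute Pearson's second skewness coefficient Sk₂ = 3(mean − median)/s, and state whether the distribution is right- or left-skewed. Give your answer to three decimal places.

0.527, right-skewed

Sk₂ = 3(20.52 − 16.9) / 20.6 = 3 × 3.6200 / 20.6
    = 10.8600 / 20.6 ≈ 0.527
Sk₂ > 0 ⇒ mean > median ⇒ right-skewed (positive skew).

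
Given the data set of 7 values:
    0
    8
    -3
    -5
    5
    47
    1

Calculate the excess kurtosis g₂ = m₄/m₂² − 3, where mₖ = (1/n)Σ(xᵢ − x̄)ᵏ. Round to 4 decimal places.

x̄ = 7.5714
Σ(xᵢ − x̄)² = 1931.7143 ⇒ m₂ = 275.95918
Σ(xᵢ − x̄)⁴ = 2459480.2507 ⇒ m₄ = 351354.32153
m₂² = 76153.47105
g₂ = m₄/m₂² − 3 = 4.61377 − 3 ≈ 1.6138

1.6138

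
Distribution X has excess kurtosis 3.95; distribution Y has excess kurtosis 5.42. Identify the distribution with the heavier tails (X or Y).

Higher excess kurtosis ⇒ heavier tails relative to the normal distribution.
3.95 vs 5.42: the larger is 5.42, so Y has heavier tails.

Y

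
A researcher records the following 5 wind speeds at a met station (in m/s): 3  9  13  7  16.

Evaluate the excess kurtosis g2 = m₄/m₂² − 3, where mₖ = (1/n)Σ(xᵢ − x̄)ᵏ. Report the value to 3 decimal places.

x̄ = 9.6000
Σ(xᵢ − x̄)² = 103.2000 ⇒ m₂ = 20.64000
Σ(xᵢ − x̄)⁴ = 3754.6560 ⇒ m₄ = 750.93120
m₂² = 426.00960
g2 = m₄/m₂² − 3 = 1.76271 − 3 ≈ -1.237

-1.237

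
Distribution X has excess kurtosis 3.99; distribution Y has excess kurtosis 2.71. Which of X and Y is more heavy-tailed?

Higher excess kurtosis ⇒ heavier tails relative to the normal distribution.
3.99 vs 2.71: the larger is 3.99, so X has heavier tails.

X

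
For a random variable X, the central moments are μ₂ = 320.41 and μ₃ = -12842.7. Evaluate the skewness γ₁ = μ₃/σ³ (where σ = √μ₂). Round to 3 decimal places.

σ = √μ₂ = √320.41 = 17.90000
σ³ = μ₂^(3/2) = 5735.33900
γ₁ = μ₃/σ³ = -12842.7 / 5735.33900 ≈ -2.239

-2.239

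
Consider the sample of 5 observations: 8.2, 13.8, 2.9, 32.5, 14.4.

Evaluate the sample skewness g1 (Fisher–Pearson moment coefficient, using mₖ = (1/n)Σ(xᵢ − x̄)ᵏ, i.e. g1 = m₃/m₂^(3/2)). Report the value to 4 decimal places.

x̄ = (8.2 + 13.8 + 2.9 + 32.5 + 14.4) / 5 = 14.3600
deviations (xᵢ − x̄): -6.1600, -0.5600, -11.4600, 18.1400, 0.0400
Σ(xᵢ − x̄)² = 498.6520 ⇒ m₂ = 498.6520/5 = 99.73040
Σ(xᵢ − x̄)³ = 4230.1606 ⇒ m₃ = 4230.1606/5 = 846.03211
m₂^(3/2) = 99.73040^(1.5) = 995.95873
g1 = m₃ / m₂^(3/2) = 846.03211 / 995.95873 ≈ 0.8495

0.8495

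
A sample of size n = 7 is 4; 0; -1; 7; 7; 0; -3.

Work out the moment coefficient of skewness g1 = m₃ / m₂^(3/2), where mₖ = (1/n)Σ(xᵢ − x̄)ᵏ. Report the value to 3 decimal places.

x̄ = (4 + 0 - 1 + 7 + 7 + 0 - 3) / 7 = 2.0000
deviations (xᵢ − x̄): 2.0000, -2.0000, -3.0000, 5.0000, 5.0000, -2.0000, -5.0000
Σ(xᵢ − x̄)² = 96.0000 ⇒ m₂ = 96.0000/7 = 13.71429
Σ(xᵢ − x̄)³ = 90.0000 ⇒ m₃ = 90.0000/7 = 12.85714
m₂^(3/2) = 13.71429^(1.5) = 50.78785
g1 = m₃ / m₂^(3/2) = 12.85714 / 50.78785 ≈ 0.253

0.253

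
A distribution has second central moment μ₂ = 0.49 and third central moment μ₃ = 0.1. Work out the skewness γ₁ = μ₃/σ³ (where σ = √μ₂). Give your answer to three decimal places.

0.292

σ = √μ₂ = √0.49 = 0.70000
σ³ = μ₂^(3/2) = 0.34300
γ₁ = μ₃/σ³ = 0.1 / 0.34300 ≈ 0.292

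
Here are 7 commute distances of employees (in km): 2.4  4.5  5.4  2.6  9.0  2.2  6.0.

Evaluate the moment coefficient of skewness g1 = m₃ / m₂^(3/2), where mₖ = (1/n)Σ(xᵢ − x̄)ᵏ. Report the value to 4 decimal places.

x̄ = (2.4 + 4.5 + 5.4 + 2.6 + 9.0 + 2.2 + 6.0) / 7 = 4.5857
deviations (xᵢ − x̄): -2.1857, -0.0857, 0.8143, -1.9857, 4.4143, -2.3857, 1.4143
Σ(xᵢ − x̄)² = 36.5686 ⇒ m₂ = 36.5686/7 = 5.22408
Σ(xᵢ − x̄)³ = 57.5342 ⇒ m₃ = 57.5342/7 = 8.21918
m₂^(3/2) = 5.22408^(1.5) = 11.94029
g1 = m₃ / m₂^(3/2) = 8.21918 / 11.94029 ≈ 0.6884

0.6884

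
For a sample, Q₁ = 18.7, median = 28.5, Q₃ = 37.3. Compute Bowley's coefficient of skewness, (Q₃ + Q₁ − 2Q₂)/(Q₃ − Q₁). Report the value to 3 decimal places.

-0.054

numerator: Q₃ + Q₁ − 2Q₂ = 37.3 + 18.7 − 2×28.5 = -1.0000
denominator: Q₃ − Q₁ = 37.3 − 18.7 = 18.6000
Bowley skewness = -1.0000 / 18.6000 ≈ -0.054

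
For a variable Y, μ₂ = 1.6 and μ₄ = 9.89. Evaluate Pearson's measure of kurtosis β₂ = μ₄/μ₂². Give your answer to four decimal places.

3.8633

μ₂² = 1.6² = 2.56000
μ₄/μ₂² = 9.89 / 2.56000 = 3.86328
β₂ ≈ 3.8633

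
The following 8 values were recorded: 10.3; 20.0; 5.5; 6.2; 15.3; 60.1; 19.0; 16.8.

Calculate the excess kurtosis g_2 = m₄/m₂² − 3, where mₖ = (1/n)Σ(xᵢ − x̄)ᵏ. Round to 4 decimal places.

x̄ = 19.1500
Σ(xᵢ − x̄)² = 2130.3400 ⇒ m₂ = 266.29250
Σ(xᵢ − x̄)⁴ = 2881227.3381 ⇒ m₄ = 360153.41726
m₂² = 70911.69556
g_2 = m₄/m₂² − 3 = 5.07890 − 3 ≈ 2.0789

2.0789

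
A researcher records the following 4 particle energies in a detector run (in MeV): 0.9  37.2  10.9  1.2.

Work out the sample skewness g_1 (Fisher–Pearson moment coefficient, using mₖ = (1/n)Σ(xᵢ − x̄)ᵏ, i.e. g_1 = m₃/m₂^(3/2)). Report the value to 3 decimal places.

x̄ = (0.9 + 37.2 + 10.9 + 1.2) / 4 = 12.5500
deviations (xᵢ − x̄): -11.6500, 24.6500, -1.6500, -11.3500
Σ(xᵢ − x̄)² = 874.8900 ⇒ m₂ = 874.8900/4 = 218.72250
Σ(xᵢ − x̄)³ = 11930.1000 ⇒ m₃ = 11930.1000/4 = 2982.52500
m₂^(3/2) = 218.72250^(1.5) = 3234.74605
g_1 = m₃ / m₂^(3/2) = 2982.52500 / 3234.74605 ≈ 0.922

0.922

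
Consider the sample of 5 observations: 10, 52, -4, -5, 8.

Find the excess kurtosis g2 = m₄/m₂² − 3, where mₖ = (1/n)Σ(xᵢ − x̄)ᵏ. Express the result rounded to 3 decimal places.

-0.156

x̄ = 12.2000
Σ(xᵢ − x̄)² = 2164.8000 ⇒ m₂ = 432.96000
Σ(xᵢ − x̄)⁴ = 2665913.3760 ⇒ m₄ = 533182.67520
m₂² = 187454.36160
g2 = m₄/m₂² − 3 = 2.84433 − 3 ≈ -0.156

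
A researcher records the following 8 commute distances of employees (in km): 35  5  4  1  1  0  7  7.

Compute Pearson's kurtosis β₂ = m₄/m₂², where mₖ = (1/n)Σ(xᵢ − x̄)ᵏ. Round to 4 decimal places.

5.5189

x̄ = 7.5000
Σ(xᵢ − x̄)² = 916.0000 ⇒ m₂ = 114.50000
Σ(xᵢ − x̄)⁴ = 578837.5000 ⇒ m₄ = 72354.68750
m₂² = 13110.25000
β₂ = m₄/m₂² = 72354.68750 / 13110.25000 ≈ 5.5189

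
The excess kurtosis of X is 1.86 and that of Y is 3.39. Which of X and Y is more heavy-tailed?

Y

Higher excess kurtosis ⇒ heavier tails relative to the normal distribution.
1.86 vs 3.39: the larger is 3.39, so Y has heavier tails.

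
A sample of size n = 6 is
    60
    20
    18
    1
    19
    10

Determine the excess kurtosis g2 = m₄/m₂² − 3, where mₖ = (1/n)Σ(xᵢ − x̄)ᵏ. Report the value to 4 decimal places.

0.4414

x̄ = 21.3333
Σ(xᵢ − x̄)² = 2055.3333 ⇒ m₂ = 342.55556
Σ(xᵢ − x̄)⁴ = 2422947.7778 ⇒ m₄ = 403824.62963
m₂² = 117344.30864
g2 = m₄/m₂² − 3 = 3.44137 − 3 ≈ 0.4414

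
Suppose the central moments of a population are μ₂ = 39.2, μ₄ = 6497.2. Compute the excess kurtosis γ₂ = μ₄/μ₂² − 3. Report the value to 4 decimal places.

μ₂² = 39.2² = 1536.64000
μ₄/μ₂² = 6497.2 / 1536.64000 = 4.22819
γ₂ = 4.22819 − 3 ≈ 1.2282

1.2282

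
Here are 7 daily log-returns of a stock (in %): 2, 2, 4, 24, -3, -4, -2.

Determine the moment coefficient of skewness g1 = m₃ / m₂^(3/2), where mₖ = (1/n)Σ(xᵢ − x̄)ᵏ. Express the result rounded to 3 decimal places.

1.646

x̄ = (2 + 2 + 4 + 24 - 3 - 4 - 2) / 7 = 3.2857
deviations (xᵢ − x̄): -1.2857, -1.2857, 0.7143, 20.7143, -6.2857, -7.2857, -5.2857
Σ(xᵢ − x̄)² = 553.4286 ⇒ m₂ = 553.4286/7 = 79.06122
Σ(xᵢ − x̄)³ = 8101.4694 ⇒ m₃ = 8101.4694/7 = 1157.35277
m₂^(3/2) = 79.06122^(1.5) = 702.98378
g1 = m₃ / m₂^(3/2) = 1157.35277 / 702.98378 ≈ 1.646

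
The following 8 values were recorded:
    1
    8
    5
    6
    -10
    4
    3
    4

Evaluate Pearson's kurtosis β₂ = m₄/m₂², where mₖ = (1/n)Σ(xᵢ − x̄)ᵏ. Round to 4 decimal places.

x̄ = 2.6250
Σ(xᵢ − x̄)² = 211.8750 ⇒ m₂ = 26.48438
Σ(xᵢ − x̄)⁴ = 26415.7441 ⇒ m₄ = 3301.96802
m₂² = 701.42212
β₂ = m₄/m₂² = 3301.96802 / 701.42212 ≈ 4.7075

4.7075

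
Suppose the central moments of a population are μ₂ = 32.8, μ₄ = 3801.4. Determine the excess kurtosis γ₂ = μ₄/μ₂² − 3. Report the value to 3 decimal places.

0.533

μ₂² = 32.8² = 1075.84000
μ₄/μ₂² = 3801.4 / 1075.84000 = 3.53343
γ₂ = 3.53343 − 3 ≈ 0.533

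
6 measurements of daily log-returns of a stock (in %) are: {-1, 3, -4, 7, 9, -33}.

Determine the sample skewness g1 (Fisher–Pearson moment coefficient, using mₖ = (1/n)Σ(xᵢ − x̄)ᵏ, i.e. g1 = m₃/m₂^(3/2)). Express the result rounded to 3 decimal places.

-1.409

x̄ = (-1 + 3 - 4 + 7 + 9 - 33) / 6 = -3.1667
deviations (xᵢ − x̄): 2.1667, 6.1667, -0.8333, 10.1667, 12.1667, -29.8333
Σ(xᵢ − x̄)² = 1184.8333 ⇒ m₂ = 1184.8333/6 = 197.47222
Σ(xᵢ − x̄)³ = -23456.5556 ⇒ m₃ = -23456.5556/6 = -3909.42593
m₂^(3/2) = 197.47222^(1.5) = 2774.97465
g1 = m₃ / m₂^(3/2) = -3909.42593 / 2774.97465 ≈ -1.409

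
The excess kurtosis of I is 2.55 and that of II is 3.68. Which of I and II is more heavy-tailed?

II

Higher excess kurtosis ⇒ heavier tails relative to the normal distribution.
2.55 vs 3.68: the larger is 3.68, so II has heavier tails.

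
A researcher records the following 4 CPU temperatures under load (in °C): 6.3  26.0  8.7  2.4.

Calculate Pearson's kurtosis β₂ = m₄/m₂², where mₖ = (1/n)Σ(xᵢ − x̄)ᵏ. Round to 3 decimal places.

2.188

x̄ = 10.8500
Σ(xᵢ − x̄)² = 326.2500 ⇒ m₂ = 81.56250
Σ(xᵢ − x̄)⁴ = 58228.8560 ⇒ m₄ = 14557.21401
m₂² = 6652.44141
β₂ = m₄/m₂² = 14557.21401 / 6652.44141 ≈ 2.188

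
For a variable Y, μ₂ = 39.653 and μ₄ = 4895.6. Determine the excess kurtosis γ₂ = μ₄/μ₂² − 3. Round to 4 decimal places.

0.1135

μ₂² = 39.653² = 1572.36041
μ₄/μ₂² = 4895.6 / 1572.36041 = 3.11354
γ₂ = 3.11354 − 3 ≈ 0.1135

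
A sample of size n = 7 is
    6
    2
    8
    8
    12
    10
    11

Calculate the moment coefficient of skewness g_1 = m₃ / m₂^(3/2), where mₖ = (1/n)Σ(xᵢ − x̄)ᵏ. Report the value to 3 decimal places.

x̄ = (6 + 2 + 8 + 8 + 12 + 10 + 11) / 7 = 8.1429
deviations (xᵢ − x̄): -2.1429, -6.1429, -0.1429, -0.1429, 3.8571, 1.8571, 2.8571
Σ(xᵢ − x̄)² = 68.8571 ⇒ m₂ = 68.8571/7 = 9.83673
Σ(xᵢ − x̄)³ = -154.5306 ⇒ m₃ = -154.5306/7 = -22.07580
m₂^(3/2) = 9.83673^(1.5) = 30.85151
g_1 = m₃ / m₂^(3/2) = -22.07580 / 30.85151 ≈ -0.716

-0.716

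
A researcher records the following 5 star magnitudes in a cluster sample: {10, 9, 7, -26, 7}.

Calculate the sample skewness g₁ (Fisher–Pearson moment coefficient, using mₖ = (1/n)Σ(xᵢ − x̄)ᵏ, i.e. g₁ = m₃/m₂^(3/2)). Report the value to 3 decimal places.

-1.473

x̄ = (10 + 9 + 7 - 26 + 7) / 5 = 1.4000
deviations (xᵢ − x̄): 8.6000, 7.6000, 5.6000, -27.4000, 5.6000
Σ(xᵢ − x̄)² = 945.2000 ⇒ m₂ = 945.2000/5 = 189.04000
Σ(xᵢ − x̄)³ = -19144.5600 ⇒ m₃ = -19144.5600/5 = -3828.91200
m₂^(3/2) = 189.04000^(1.5) = 2599.14533
g₁ = m₃ / m₂^(3/2) = -3828.91200 / 2599.14533 ≈ -1.473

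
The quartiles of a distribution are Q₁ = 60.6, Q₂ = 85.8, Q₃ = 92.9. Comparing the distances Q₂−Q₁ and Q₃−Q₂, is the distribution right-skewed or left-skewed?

Q₂ − Q₁ = 25.2;  Q₃ − Q₂ = 7.1
Q₂ − Q₁ > Q₃ − Q₂ ⇒ the lower half is more spread out ⇒ left-skewed.

left-skewed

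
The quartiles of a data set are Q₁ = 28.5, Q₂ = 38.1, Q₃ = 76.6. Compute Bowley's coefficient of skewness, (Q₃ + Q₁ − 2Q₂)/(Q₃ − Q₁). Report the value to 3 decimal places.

numerator: Q₃ + Q₁ − 2Q₂ = 76.6 + 28.5 − 2×38.1 = 28.9000
denominator: Q₃ − Q₁ = 76.6 − 28.5 = 48.1000
Bowley skewness = 28.9000 / 48.1000 ≈ 0.601

0.601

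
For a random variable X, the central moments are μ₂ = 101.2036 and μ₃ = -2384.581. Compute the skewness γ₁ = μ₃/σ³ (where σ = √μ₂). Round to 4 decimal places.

σ = √μ₂ = √101.2036 = 10.06000
σ³ = μ₂^(3/2) = 1018.10822
γ₁ = μ₃/σ³ = -2384.581 / 1018.10822 ≈ -2.3422

-2.3422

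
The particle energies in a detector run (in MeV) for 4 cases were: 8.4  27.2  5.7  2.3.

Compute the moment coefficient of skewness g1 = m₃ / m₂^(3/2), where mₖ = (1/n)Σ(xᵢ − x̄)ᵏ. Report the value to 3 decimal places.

0.983

x̄ = (8.4 + 27.2 + 5.7 + 2.3) / 4 = 10.9000
deviations (xᵢ − x̄): -2.5000, 16.3000, -5.2000, -8.6000
Σ(xᵢ − x̄)² = 372.9400 ⇒ m₂ = 372.9400/4 = 93.23500
Σ(xᵢ − x̄)³ = 3538.4580 ⇒ m₃ = 3538.4580/4 = 884.61450
m₂^(3/2) = 93.23500^(1.5) = 900.26105
g1 = m₃ / m₂^(3/2) = 884.61450 / 900.26105 ≈ 0.983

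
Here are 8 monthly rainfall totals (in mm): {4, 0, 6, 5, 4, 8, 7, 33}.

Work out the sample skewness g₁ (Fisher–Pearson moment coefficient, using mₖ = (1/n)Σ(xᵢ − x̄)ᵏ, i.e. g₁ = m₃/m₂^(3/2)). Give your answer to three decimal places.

x̄ = (4 + 0 + 6 + 5 + 4 + 8 + 7 + 33) / 8 = 8.3750
deviations (xᵢ − x̄): -4.3750, -8.3750, -2.3750, -3.3750, -4.3750, -0.3750, -1.3750, 24.6250
Σ(xᵢ − x̄)² = 733.8750 ⇒ m₂ = 733.8750/8 = 91.73438
Σ(xᵢ − x̄)³ = 14122.9688 ⇒ m₃ = 14122.9688/8 = 1765.37109
m₂^(3/2) = 91.73438^(1.5) = 878.61408
g₁ = m₃ / m₂^(3/2) = 1765.37109 / 878.61408 ≈ 2.009

2.009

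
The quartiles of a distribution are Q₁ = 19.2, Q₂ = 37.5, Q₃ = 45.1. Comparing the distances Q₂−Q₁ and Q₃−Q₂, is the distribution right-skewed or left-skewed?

left-skewed

Q₂ − Q₁ = 18.3;  Q₃ − Q₂ = 7.6
Q₂ − Q₁ > Q₃ − Q₂ ⇒ the lower half is more spread out ⇒ left-skewed.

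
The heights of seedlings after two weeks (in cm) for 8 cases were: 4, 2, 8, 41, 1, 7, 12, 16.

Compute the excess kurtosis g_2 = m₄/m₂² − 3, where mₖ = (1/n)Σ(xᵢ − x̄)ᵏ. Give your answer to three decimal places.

x̄ = 11.3750
Σ(xᵢ − x̄)² = 1179.8750 ⇒ m₂ = 147.48438
Σ(xᵢ − x̄)⁴ = 793476.4941 ⇒ m₄ = 99184.56177
m₂² = 21751.64087
g_2 = m₄/m₂² − 3 = 4.55987 − 3 ≈ 1.560

1.560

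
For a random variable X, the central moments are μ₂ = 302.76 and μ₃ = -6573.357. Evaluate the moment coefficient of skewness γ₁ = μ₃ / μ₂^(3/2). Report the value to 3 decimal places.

-1.248

σ = √μ₂ = √302.76 = 17.40000
σ³ = μ₂^(3/2) = 5268.02400
γ₁ = μ₃/σ³ = -6573.357 / 5268.02400 ≈ -1.248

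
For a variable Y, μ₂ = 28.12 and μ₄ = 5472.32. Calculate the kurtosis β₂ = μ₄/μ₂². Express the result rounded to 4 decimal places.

μ₂² = 28.12² = 790.73440
μ₄/μ₂² = 5472.32 / 790.73440 = 6.92055
β₂ ≈ 6.9206

6.9206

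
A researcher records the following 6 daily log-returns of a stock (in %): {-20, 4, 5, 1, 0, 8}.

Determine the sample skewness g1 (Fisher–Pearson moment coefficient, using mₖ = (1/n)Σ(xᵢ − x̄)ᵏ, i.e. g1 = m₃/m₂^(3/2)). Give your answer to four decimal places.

-1.4647

x̄ = (-20 + 4 + 5 + 1 + 0 + 8) / 6 = -0.3333
deviations (xᵢ − x̄): -19.6667, 4.3333, 5.3333, 1.3333, 0.3333, 8.3333
Σ(xᵢ − x̄)² = 505.3333 ⇒ m₂ = 505.3333/6 = 84.22222
Σ(xᵢ − x̄)³ = -6792.4444 ⇒ m₃ = -6792.4444/6 = -1132.07407
m₂^(3/2) = 84.22222^(1.5) = 772.92979
g1 = m₃ / m₂^(3/2) = -1132.07407 / 772.92979 ≈ -1.4647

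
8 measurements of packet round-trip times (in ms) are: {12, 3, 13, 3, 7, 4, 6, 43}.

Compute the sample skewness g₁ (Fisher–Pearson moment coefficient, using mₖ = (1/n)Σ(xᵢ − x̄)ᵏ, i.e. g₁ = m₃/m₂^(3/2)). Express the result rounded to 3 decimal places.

x̄ = (12 + 3 + 13 + 3 + 7 + 4 + 6 + 43) / 8 = 11.3750
deviations (xᵢ − x̄): 0.6250, -8.3750, 1.6250, -8.3750, -4.3750, -7.3750, -5.3750, 31.6250
Σ(xᵢ − x̄)² = 1245.8750 ⇒ m₂ = 1245.8750/8 = 155.73438
Σ(xᵢ − x̄)³ = 29818.9688 ⇒ m₃ = 29818.9688/8 = 3727.37109
m₂^(3/2) = 155.73438^(1.5) = 1943.46501
g₁ = m₃ / m₂^(3/2) = 3727.37109 / 1943.46501 ≈ 1.918

1.918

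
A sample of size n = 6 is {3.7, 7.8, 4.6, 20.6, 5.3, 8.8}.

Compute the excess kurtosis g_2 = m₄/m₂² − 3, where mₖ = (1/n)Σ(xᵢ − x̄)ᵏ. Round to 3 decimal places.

x̄ = 8.4667
Σ(xᵢ − x̄)² = 195.4733 ⇒ m₂ = 32.57889
Σ(xᵢ − x̄)⁴ = 22513.6249 ⇒ m₄ = 3752.27082
m₂² = 1061.38400
g_2 = m₄/m₂² − 3 = 3.53526 − 3 ≈ 0.535

0.535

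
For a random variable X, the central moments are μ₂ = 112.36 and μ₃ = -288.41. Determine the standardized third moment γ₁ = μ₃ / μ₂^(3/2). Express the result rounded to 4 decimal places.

σ = √μ₂ = √112.36 = 10.60000
σ³ = μ₂^(3/2) = 1191.01600
γ₁ = μ₃/σ³ = -288.41 / 1191.01600 ≈ -0.2422

-0.2422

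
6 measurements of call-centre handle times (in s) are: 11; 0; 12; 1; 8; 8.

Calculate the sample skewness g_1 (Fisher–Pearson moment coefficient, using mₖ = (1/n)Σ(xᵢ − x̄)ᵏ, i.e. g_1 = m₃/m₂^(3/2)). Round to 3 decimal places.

-0.410

x̄ = (11 + 0 + 12 + 1 + 8 + 8) / 6 = 6.6667
deviations (xᵢ − x̄): 4.3333, -6.6667, 5.3333, -5.6667, 1.3333, 1.3333
Σ(xᵢ − x̄)² = 127.3333 ⇒ m₂ = 127.3333/6 = 21.22222
Σ(xᵢ − x̄)³ = -240.4444 ⇒ m₃ = -240.4444/6 = -40.07407
m₂^(3/2) = 21.22222^(1.5) = 97.76565
g_1 = m₃ / m₂^(3/2) = -40.07407 / 97.76565 ≈ -0.410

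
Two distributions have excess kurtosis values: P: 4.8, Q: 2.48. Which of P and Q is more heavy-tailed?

Higher excess kurtosis ⇒ heavier tails relative to the normal distribution.
4.8 vs 2.48: the larger is 4.8, so P has heavier tails.

P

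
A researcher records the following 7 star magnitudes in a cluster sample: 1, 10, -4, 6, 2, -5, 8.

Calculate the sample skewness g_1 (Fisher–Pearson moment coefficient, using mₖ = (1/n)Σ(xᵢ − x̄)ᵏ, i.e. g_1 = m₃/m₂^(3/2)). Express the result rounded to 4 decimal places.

x̄ = (1 + 10 - 4 + 6 + 2 - 5 + 8) / 7 = 2.5714
deviations (xᵢ − x̄): -1.5714, 7.4286, -6.5714, 3.4286, -0.5714, -7.5714, 5.4286
Σ(xᵢ − x̄)² = 199.7143 ⇒ m₂ = 199.7143/7 = 28.53061
Σ(xᵢ − x̄)³ = -111.6735 ⇒ m₃ = -111.6735/7 = -15.95335
m₂^(3/2) = 28.53061^(1.5) = 152.39357
g_1 = m₃ / m₂^(3/2) = -15.95335 / 152.39357 ≈ -0.1047

-0.1047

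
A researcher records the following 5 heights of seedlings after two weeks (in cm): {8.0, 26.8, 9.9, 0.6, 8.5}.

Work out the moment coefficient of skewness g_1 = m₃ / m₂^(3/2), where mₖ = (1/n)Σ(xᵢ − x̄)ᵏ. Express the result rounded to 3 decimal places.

x̄ = (8.0 + 26.8 + 9.9 + 0.6 + 8.5) / 5 = 10.7600
deviations (xᵢ − x̄): -2.7600, 16.0400, -0.8600, -10.1600, -2.2600
Σ(xᵢ − x̄)² = 373.9720 ⇒ m₂ = 373.9720/5 = 74.79440
Σ(xᵢ − x̄)³ = 3044.8210 ⇒ m₃ = 3044.8210/5 = 608.96419
m₂^(3/2) = 74.79440^(1.5) = 646.85006
g_1 = m₃ / m₂^(3/2) = 608.96419 / 646.85006 ≈ 0.941

0.941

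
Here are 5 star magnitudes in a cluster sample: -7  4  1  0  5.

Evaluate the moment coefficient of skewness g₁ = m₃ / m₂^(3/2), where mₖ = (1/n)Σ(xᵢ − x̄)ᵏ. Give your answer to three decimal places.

x̄ = (-7 + 4 + 1 + 0 + 5) / 5 = 0.6000
deviations (xᵢ − x̄): -7.6000, 3.4000, 0.4000, -0.6000, 4.4000
Σ(xᵢ − x̄)² = 89.2000 ⇒ m₂ = 89.2000/5 = 17.84000
Σ(xᵢ − x̄)³ = -314.6400 ⇒ m₃ = -314.6400/5 = -62.92800
m₂^(3/2) = 17.84000^(1.5) = 75.35156
g₁ = m₃ / m₂^(3/2) = -62.92800 / 75.35156 ≈ -0.835

-0.835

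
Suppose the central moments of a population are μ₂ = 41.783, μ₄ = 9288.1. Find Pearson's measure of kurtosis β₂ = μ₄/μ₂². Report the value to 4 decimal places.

5.3202

μ₂² = 41.783² = 1745.81909
μ₄/μ₂² = 9288.1 / 1745.81909 = 5.32020
β₂ ≈ 5.3202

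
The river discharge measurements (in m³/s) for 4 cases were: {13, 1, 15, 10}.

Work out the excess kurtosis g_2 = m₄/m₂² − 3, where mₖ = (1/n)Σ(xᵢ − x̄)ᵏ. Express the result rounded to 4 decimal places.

x̄ = 9.7500
Σ(xᵢ − x̄)² = 114.7500 ⇒ m₂ = 28.68750
Σ(xᵢ − x̄)⁴ = 6733.0781 ⇒ m₄ = 1683.26953
m₂² = 822.97266
g_2 = m₄/m₂² − 3 = 2.04535 − 3 ≈ -0.9546

-0.9546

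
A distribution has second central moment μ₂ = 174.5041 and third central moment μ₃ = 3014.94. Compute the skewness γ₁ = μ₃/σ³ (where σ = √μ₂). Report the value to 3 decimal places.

σ = √μ₂ = √174.5041 = 13.21000
σ³ = μ₂^(3/2) = 2305.19916
γ₁ = μ₃/σ³ = 3014.94 / 2305.19916 ≈ 1.308

1.308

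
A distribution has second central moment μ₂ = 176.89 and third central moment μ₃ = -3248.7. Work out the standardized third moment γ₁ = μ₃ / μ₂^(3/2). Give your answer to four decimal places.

-1.3809

σ = √μ₂ = √176.89 = 13.30000
σ³ = μ₂^(3/2) = 2352.63700
γ₁ = μ₃/σ³ = -3248.7 / 2352.63700 ≈ -1.3809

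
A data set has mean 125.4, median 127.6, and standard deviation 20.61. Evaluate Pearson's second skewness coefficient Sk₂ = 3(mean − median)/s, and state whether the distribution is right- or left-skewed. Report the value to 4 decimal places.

-0.3202, left-skewed

Sk₂ = 3(125.4 − 127.6) / 20.61 = 3 × -2.2000 / 20.61
    = -6.6000 / 20.61 ≈ -0.3202
Sk₂ < 0 ⇒ mean < median ⇒ left-skewed (negative skew).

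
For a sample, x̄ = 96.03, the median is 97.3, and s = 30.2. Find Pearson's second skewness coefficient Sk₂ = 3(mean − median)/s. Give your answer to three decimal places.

-0.126

Sk₂ = 3(96.03 − 97.3) / 30.2 = 3 × -1.2700 / 30.2
    = -3.8100 / 30.2 ≈ -0.126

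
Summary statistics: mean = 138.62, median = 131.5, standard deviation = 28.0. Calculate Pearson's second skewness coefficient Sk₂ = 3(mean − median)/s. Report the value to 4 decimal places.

0.7629

Sk₂ = 3(138.62 − 131.5) / 28.0 = 3 × 7.1200 / 28.0
    = 21.3600 / 28.0 ≈ 0.7629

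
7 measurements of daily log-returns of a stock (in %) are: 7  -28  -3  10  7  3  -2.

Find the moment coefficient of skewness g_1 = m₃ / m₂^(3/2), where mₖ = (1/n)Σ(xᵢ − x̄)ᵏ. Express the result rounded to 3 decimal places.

x̄ = (7 - 28 - 3 + 10 + 7 + 3 - 2) / 7 = -0.8571
deviations (xᵢ − x̄): 7.8571, -27.1429, -2.1429, 10.8571, 7.8571, 3.8571, -1.1429
Σ(xᵢ − x̄)² = 998.8571 ⇒ m₂ = 998.8571/7 = 142.69388
Σ(xᵢ − x̄)³ = -17701.1020 ⇒ m₃ = -17701.1020/7 = -2528.72886
m₂^(3/2) = 142.69388^(1.5) = 1704.54319
g_1 = m₃ / m₂^(3/2) = -2528.72886 / 1704.54319 ≈ -1.484

-1.484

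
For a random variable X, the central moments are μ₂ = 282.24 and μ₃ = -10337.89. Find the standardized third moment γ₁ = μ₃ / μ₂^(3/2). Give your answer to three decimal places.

σ = √μ₂ = √282.24 = 16.80000
σ³ = μ₂^(3/2) = 4741.63200
γ₁ = μ₃/σ³ = -10337.89 / 4741.63200 ≈ -2.180

-2.180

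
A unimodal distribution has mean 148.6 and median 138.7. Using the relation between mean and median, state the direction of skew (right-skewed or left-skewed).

right-skewed

mean − median = 148.6 − 138.7 = 9.9
mean > median ⇒ the longer tail is on the right ⇒ right-skewed (positively skewed).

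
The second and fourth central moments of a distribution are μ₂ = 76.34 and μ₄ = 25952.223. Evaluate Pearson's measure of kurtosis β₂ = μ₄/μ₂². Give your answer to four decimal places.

μ₂² = 76.34² = 5827.79560
μ₄/μ₂² = 25952.223 / 5827.79560 = 4.45318
β₂ ≈ 4.4532

4.4532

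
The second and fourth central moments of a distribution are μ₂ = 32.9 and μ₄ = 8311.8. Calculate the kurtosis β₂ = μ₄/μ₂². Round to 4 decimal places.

7.6790

μ₂² = 32.9² = 1082.41000
μ₄/μ₂² = 8311.8 / 1082.41000 = 7.67898
β₂ ≈ 7.6790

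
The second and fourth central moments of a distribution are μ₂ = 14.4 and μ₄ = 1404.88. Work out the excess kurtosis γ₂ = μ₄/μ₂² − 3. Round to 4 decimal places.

3.7751

μ₂² = 14.4² = 207.36000
μ₄/μ₂² = 1404.88 / 207.36000 = 6.77508
γ₂ = 6.77508 − 3 ≈ 3.7751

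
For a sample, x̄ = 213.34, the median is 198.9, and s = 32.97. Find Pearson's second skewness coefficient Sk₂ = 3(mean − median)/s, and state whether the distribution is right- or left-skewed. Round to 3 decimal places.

Sk₂ = 3(213.34 − 198.9) / 32.97 = 3 × 14.4400 / 32.97
    = 43.3200 / 32.97 ≈ 1.314
Sk₂ > 0 ⇒ mean > median ⇒ right-skewed (positive skew).

1.314, right-skewed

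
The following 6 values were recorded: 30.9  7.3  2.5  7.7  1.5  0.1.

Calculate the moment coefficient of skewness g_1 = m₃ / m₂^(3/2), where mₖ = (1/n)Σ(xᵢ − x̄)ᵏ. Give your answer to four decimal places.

1.5072

x̄ = (30.9 + 7.3 + 2.5 + 7.7 + 1.5 + 0.1) / 6 = 8.3333
deviations (xᵢ − x̄): 22.5667, -1.0333, -5.8333, -0.6333, -6.8333, -8.2333
Σ(xᵢ − x̄)² = 659.2333 ⇒ m₂ = 659.2333/6 = 109.87222
Σ(xᵢ − x̄)³ = 10415.1244 ⇒ m₃ = 10415.1244/6 = 1735.85407
m₂^(3/2) = 109.87222^(1.5) = 1151.68010
g_1 = m₃ / m₂^(3/2) = 1735.85407 / 1151.68010 ≈ 1.5072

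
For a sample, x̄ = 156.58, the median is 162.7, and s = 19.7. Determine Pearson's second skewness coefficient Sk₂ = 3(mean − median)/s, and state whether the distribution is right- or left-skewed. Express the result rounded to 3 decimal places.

Sk₂ = 3(156.58 − 162.7) / 19.7 = 3 × -6.1200 / 19.7
    = -18.3600 / 19.7 ≈ -0.932
Sk₂ < 0 ⇒ mean < median ⇒ left-skewed (negative skew).

-0.932, left-skewed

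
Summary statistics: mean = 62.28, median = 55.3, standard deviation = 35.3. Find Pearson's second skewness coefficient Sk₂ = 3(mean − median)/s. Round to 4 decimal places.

0.5932

Sk₂ = 3(62.28 − 55.3) / 35.3 = 3 × 6.9800 / 35.3
    = 20.9400 / 35.3 ≈ 0.5932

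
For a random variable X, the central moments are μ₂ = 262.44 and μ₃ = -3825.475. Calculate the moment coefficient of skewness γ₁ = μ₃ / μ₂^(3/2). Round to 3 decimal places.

σ = √μ₂ = √262.44 = 16.20000
σ³ = μ₂^(3/2) = 4251.52800
γ₁ = μ₃/σ³ = -3825.475 / 4251.52800 ≈ -0.900

-0.900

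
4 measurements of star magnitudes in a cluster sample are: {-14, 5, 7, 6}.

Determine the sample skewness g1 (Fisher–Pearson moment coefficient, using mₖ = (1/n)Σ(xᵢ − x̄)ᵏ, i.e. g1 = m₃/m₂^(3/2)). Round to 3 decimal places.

x̄ = (-14 + 5 + 7 + 6) / 4 = 1.0000
deviations (xᵢ − x̄): -15.0000, 4.0000, 6.0000, 5.0000
Σ(xᵢ − x̄)² = 302.0000 ⇒ m₂ = 302.0000/4 = 75.50000
Σ(xᵢ − x̄)³ = -2970.0000 ⇒ m₃ = -2970.0000/4 = -742.50000
m₂^(3/2) = 75.50000^(1.5) = 656.02506
g1 = m₃ / m₂^(3/2) = -742.50000 / 656.02506 ≈ -1.132

-1.132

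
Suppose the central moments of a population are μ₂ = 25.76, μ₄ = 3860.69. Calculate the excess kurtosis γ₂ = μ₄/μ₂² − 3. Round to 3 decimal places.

μ₂² = 25.76² = 663.57760
μ₄/μ₂² = 3860.69 / 663.57760 = 5.81799
γ₂ = 5.81799 − 3 ≈ 2.818

2.818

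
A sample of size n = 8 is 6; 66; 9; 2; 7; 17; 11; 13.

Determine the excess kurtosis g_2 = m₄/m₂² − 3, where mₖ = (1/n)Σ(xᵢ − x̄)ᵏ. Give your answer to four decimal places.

2.5981

x̄ = 16.3750
Σ(xᵢ − x̄)² = 2959.8750 ⇒ m₂ = 369.98438
Σ(xᵢ − x̄)⁴ = 6130533.3691 ⇒ m₄ = 766316.67114
m₂² = 136888.43774
g_2 = m₄/m₂² − 3 = 5.59811 − 3 ≈ 2.5981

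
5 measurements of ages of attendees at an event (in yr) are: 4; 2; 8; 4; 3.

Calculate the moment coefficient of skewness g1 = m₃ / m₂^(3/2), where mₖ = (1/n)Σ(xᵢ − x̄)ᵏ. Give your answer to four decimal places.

x̄ = (4 + 2 + 8 + 4 + 3) / 5 = 4.2000
deviations (xᵢ − x̄): -0.2000, -2.2000, 3.8000, -0.2000, -1.2000
Σ(xᵢ − x̄)² = 20.8000 ⇒ m₂ = 20.8000/5 = 4.16000
Σ(xᵢ − x̄)³ = 42.4800 ⇒ m₃ = 42.4800/5 = 8.49600
m₂^(3/2) = 4.16000^(1.5) = 8.48477
g1 = m₃ / m₂^(3/2) = 8.49600 / 8.48477 ≈ 1.0013

1.0013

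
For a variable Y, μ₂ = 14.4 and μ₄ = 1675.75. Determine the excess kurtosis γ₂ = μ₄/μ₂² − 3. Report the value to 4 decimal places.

μ₂² = 14.4² = 207.36000
μ₄/μ₂² = 1675.75 / 207.36000 = 8.08136
γ₂ = 8.08136 − 3 ≈ 5.0814

5.0814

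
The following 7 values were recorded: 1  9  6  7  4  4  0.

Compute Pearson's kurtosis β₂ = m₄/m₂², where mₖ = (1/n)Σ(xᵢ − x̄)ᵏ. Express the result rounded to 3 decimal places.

x̄ = 4.4286
Σ(xᵢ − x̄)² = 61.7143 ⇒ m₂ = 8.81633
Σ(xᵢ − x̄)⁴ = 1009.4344 ⇒ m₄ = 144.20491
m₂² = 77.72761
β₂ = m₄/m₂² = 144.20491 / 77.72761 ≈ 1.855

1.855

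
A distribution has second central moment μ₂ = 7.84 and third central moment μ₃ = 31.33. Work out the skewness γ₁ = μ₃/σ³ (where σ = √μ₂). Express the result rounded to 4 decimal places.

1.4272

σ = √μ₂ = √7.84 = 2.80000
σ³ = μ₂^(3/2) = 21.95200
γ₁ = μ₃/σ³ = 31.33 / 21.95200 ≈ 1.4272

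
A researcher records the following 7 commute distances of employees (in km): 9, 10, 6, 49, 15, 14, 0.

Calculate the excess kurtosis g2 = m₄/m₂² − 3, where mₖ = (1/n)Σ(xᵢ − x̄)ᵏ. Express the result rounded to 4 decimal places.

x̄ = 14.7143
Σ(xᵢ − x̄)² = 1523.4286 ⇒ m₂ = 217.63265
Σ(xᵢ − x̄)⁴ = 1436028.0233 ⇒ m₄ = 205146.86047
m₂² = 47363.97168
g2 = m₄/m₂² − 3 = 4.33129 − 3 ≈ 1.3313

1.3313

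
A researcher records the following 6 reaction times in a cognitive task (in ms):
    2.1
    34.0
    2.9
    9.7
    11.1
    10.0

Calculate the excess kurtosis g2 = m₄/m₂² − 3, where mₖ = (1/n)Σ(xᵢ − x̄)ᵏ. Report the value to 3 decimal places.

x̄ = 11.6333
Σ(xᵢ − x̄)² = 674.1133 ⇒ m₂ = 112.35222
Σ(xᵢ − x̄)⁴ = 264366.2830 ⇒ m₄ = 44061.04717
m₂² = 12623.02184
g2 = m₄/m₂² − 3 = 3.49053 − 3 ≈ 0.491

0.491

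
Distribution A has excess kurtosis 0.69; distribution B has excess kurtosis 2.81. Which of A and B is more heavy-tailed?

B

Higher excess kurtosis ⇒ heavier tails relative to the normal distribution.
0.69 vs 2.81: the larger is 2.81, so B has heavier tails.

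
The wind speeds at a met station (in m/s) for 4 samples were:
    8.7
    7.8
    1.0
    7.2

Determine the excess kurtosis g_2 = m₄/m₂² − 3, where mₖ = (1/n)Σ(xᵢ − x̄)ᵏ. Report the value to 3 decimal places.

x̄ = 6.1750
Σ(xᵢ − x̄)² = 36.8475 ⇒ m₂ = 9.21187
Σ(xᵢ − x̄)⁴ = 765.9272 ⇒ m₄ = 191.48180
m₂² = 84.85864
g_2 = m₄/m₂² − 3 = 2.25648 − 3 ≈ -0.744

-0.744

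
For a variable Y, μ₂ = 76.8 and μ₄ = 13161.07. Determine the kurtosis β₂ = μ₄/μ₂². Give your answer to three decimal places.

2.231

μ₂² = 76.8² = 5898.24000
μ₄/μ₂² = 13161.07 / 5898.24000 = 2.23136
β₂ ≈ 2.231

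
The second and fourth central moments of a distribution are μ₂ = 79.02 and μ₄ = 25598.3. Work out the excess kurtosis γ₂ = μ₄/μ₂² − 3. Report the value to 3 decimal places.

1.100

μ₂² = 79.02² = 6244.16040
μ₄/μ₂² = 25598.3 / 6244.16040 = 4.09956
γ₂ = 4.09956 − 3 ≈ 1.100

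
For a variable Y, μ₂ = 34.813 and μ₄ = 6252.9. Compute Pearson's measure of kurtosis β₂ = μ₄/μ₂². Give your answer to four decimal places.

5.1594

μ₂² = 34.813² = 1211.94497
μ₄/μ₂² = 6252.9 / 1211.94497 = 5.15939
β₂ ≈ 5.1594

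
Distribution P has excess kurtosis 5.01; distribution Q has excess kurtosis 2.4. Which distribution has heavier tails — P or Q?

Higher excess kurtosis ⇒ heavier tails relative to the normal distribution.
5.01 vs 2.4: the larger is 5.01, so P has heavier tails.

P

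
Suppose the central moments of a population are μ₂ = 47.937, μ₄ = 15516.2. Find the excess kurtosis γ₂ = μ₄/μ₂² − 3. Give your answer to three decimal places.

3.752

μ₂² = 47.937² = 2297.95597
μ₄/μ₂² = 15516.2 / 2297.95597 = 6.75217
γ₂ = 6.75217 − 3 ≈ 3.752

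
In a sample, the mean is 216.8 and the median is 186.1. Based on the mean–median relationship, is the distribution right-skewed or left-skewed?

mean − median = 216.8 − 186.1 = 30.7
mean > median ⇒ the longer tail is on the right ⇒ right-skewed (positively skewed).

right-skewed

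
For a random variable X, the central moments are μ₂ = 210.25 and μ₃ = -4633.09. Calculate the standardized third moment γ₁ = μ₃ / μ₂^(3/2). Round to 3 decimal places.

-1.520

σ = √μ₂ = √210.25 = 14.50000
σ³ = μ₂^(3/2) = 3048.62500
γ₁ = μ₃/σ³ = -4633.09 / 3048.62500 ≈ -1.520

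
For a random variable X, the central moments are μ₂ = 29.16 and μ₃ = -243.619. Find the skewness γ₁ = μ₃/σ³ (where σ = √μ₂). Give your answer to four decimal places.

σ = √μ₂ = √29.16 = 5.40000
σ³ = μ₂^(3/2) = 157.46400
γ₁ = μ₃/σ³ = -243.619 / 157.46400 ≈ -1.5471

-1.5471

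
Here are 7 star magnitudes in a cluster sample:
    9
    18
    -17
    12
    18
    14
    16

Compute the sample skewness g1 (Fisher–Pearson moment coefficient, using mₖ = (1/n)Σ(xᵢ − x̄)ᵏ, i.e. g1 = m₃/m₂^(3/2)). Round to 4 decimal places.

x̄ = (9 + 18 - 17 + 12 + 18 + 14 + 16) / 7 = 10.0000
deviations (xᵢ − x̄): -1.0000, 8.0000, -27.0000, 2.0000, 8.0000, 4.0000, 6.0000
Σ(xᵢ − x̄)² = 914.0000 ⇒ m₂ = 914.0000/7 = 130.57143
Σ(xᵢ − x̄)³ = -18372.0000 ⇒ m₃ = -18372.0000/7 = -2624.57143
m₂^(3/2) = 130.57143^(1.5) = 1492.01172
g1 = m₃ / m₂^(3/2) = -2624.57143 / 1492.01172 ≈ -1.7591

-1.7591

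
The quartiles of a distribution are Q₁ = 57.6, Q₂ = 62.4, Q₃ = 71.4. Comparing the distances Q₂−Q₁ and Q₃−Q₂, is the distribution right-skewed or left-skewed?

right-skewed

Q₂ − Q₁ = 4.8;  Q₃ − Q₂ = 9.0
Q₃ − Q₂ > Q₂ − Q₁ ⇒ the upper half is more spread out ⇒ right-skewed.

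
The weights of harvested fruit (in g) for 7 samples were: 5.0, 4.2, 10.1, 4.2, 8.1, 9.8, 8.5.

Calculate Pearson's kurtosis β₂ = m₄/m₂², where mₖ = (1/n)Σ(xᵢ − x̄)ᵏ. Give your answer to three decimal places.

1.286

x̄ = 7.1286
Σ(xᵢ − x̄)² = 40.4743 ⇒ m₂ = 5.78204
Σ(xᵢ − x̄)⁴ = 300.9582 ⇒ m₄ = 42.99403
m₂² = 33.43200
β₂ = m₄/m₂² = 42.99403 / 33.43200 ≈ 1.286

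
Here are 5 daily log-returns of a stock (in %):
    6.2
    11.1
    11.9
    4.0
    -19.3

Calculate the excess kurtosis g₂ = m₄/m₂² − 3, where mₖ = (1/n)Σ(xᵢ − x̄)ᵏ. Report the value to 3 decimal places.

-0.075

x̄ = 2.7800
Σ(xᵢ − x̄)² = 653.1080 ⇒ m₂ = 130.62160
Σ(xᵢ − x̄)⁴ = 249530.7333 ⇒ m₄ = 49906.14666
m₂² = 17062.00239
g₂ = m₄/m₂² − 3 = 2.92499 − 3 ≈ -0.075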